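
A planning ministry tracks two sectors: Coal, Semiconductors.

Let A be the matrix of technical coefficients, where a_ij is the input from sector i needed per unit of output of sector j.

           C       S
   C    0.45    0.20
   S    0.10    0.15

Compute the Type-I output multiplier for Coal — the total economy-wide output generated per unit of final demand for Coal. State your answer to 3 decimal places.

m_C = 2.123

I − A =
  [   0.55    -0.20]
  [  -0.10     0.85]
det(I−A) = (0.55)(0.85) − (-0.20)(-0.10) = 0.4475
adj(I−A) = [[0.85, 0.20], [0.10, 0.55]]
(I − A)⁻¹ = adj(I−A) / det(I−A) ≈
  [   1.8994     0.4469]
  [   0.2235     1.2291]
The output multiplier for sector j is the column-j sum of the Leontief inverse (I − A)⁻¹ = adj(I−A) / det(I−A).
Column C of adj(I−A): (0.85, 0.10); det(I−A) = 0.4475.
m_C = (0.85 + 0.10) / 0.4475 = 0.95 / 0.4475 ≈ 2.123.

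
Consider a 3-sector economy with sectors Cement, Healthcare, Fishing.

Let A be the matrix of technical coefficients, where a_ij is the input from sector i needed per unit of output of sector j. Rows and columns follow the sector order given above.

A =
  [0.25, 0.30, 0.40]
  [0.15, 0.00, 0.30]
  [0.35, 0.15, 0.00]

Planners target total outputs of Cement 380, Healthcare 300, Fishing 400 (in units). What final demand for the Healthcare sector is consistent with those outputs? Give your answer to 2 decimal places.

d_2 = 123.00

I − A =
  [   0.75    -0.30    -0.40]
  [  -0.15     1.00    -0.30]
  [  -0.35    -0.15     1.00]
d = (I − A) x:
  d_1 = (+0.75)·380 + (-0.30)·300 + (-0.40)·400 = 35.00
  d_2 = (-0.15)·380 + (+1.00)·300 + (-0.30)·400 = 123.00
  d_3 = (-0.35)·380 + (-0.15)·300 + (+1.00)·400 = 222.00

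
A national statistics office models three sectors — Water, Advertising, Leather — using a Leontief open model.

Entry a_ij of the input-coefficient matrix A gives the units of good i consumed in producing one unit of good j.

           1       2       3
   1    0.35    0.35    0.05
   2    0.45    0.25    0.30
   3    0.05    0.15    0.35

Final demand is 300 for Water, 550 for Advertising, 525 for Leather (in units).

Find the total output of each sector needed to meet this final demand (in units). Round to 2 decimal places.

x_1 = 1927.40, x_2 = 2503.22, x_3 = 1533.62

I − A =
  [   0.65    -0.35    -0.05]
  [  -0.45     0.75    -0.30]
  [  -0.05    -0.15     0.65]
Cofactors of I−A, C_ij = (−1)^(i+j)·(minor ij) (rows/columns in the sector order above):
  C_11 = (0.75)(0.65) − (-0.30)(-0.15) = 0.4425
  C_12 = −[(-0.45)(0.65) − (-0.30)(-0.05)] = 0.3075
  C_13 = (-0.45)(-0.15) − (0.75)(-0.05) = 0.1050
  C_21 = −[(-0.35)(0.65) − (-0.05)(-0.15)] = 0.2350
  C_22 = (0.65)(0.65) − (-0.05)(-0.05) = 0.4200
  C_23 = −[(0.65)(-0.15) − (-0.35)(-0.05)] = 0.1150
  C_31 = (-0.35)(-0.30) − (-0.05)(0.75) = 0.1425
  C_32 = −[(0.65)(-0.30) − (-0.05)(-0.45)] = 0.2175
  C_33 = (0.65)(0.75) − (-0.35)(-0.45) = 0.3300
det(I−A) = Σ_j (I−A)_1j·C_1j = (0.65)(0.4425) + (-0.35)(0.3075) + (-0.05)(0.1050) = 0.17475
adj(I−A) = Cᵀ =
  [ 0.4425   0.2350   0.1425]
  [ 0.3075   0.4200   0.2175]
  [ 0.1050   0.1150   0.3300]
(I − A)⁻¹ = adj(I−A) / det(I−A) ≈
  [   2.5322     1.3448     0.8155]
  [   1.7597     2.4034     1.2446]
  [   0.6009     0.6581     1.8884]
x = (I − A)⁻¹ d = adj(I−A)·d / det(I−A), with det(I−A) = 0.17475:
  x_1 = (0.4425·300 + 0.2350·550 + 0.1425·525) / 0.17475 = 336.8125 / 0.17475 ≈ 1927.40
  x_2 = (0.3075·300 + 0.4200·550 + 0.2175·525) / 0.17475 = 437.4375 / 0.17475 ≈ 2503.22
  x_3 = (0.1050·300 + 0.1150·550 + 0.3300·525) / 0.17475 = 268.00 / 0.17475 ≈ 1533.62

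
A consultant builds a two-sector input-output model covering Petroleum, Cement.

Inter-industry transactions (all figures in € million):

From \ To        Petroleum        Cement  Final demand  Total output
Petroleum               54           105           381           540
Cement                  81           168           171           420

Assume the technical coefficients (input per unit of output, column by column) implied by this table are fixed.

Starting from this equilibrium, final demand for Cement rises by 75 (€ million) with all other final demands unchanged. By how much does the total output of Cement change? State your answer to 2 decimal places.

Δx_2 = 134.33

Technical coefficients a_ij = z_ij / X_j:
  a_11 = 54/540 = 0.10, a_21 = 81/540 = 0.15
  a_12 = 105/420 = 0.25, a_22 = 168/420 = 0.40
I − A =
  [   0.90    -0.25]
  [  -0.15     0.60]
det(I−A) = (0.90)(0.60) − (-0.25)(-0.15) = 0.5025
adj(I−A) = [[0.60, 0.25], [0.15, 0.90]]
(I − A)⁻¹ = adj(I−A) / det(I−A) ≈
  [   1.1940     0.4975]
  [   0.2985     1.7910]
Δx = (I − A)⁻¹ Δd with Δd having +75 in the Cement component and 0 elsewhere.
So Δx_2 = L_22 · (+75), where L_22 = adj(I−A)_22 / det(I−A) = 0.90 / 0.5025.
Δx_2 = 0.90 × (+75) / 0.5025 = 67.50 / 0.5025 ≈ 134.33.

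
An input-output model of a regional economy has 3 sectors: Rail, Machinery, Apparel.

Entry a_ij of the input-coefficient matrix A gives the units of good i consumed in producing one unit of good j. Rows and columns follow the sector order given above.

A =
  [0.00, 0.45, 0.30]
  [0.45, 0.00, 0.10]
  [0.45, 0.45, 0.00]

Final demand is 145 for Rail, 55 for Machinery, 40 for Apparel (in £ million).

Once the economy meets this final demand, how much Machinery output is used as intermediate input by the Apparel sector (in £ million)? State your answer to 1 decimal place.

I − A =
  [   1.00    -0.45    -0.30]
  [  -0.45     1.00    -0.10]
  [  -0.45    -0.45     1.00]
Cofactors of I−A, C_ij = (−1)^(i+j)·(minor ij) (rows/columns in the sector order above):
  C_11 = (1.00)(1.00) − (-0.10)(-0.45) = 0.9550
  C_12 = −[(-0.45)(1.00) − (-0.10)(-0.45)] = 0.4950
  C_13 = (-0.45)(-0.45) − (1.00)(-0.45) = 0.6525
  C_21 = −[(-0.45)(1.00) − (-0.30)(-0.45)] = 0.5850
  C_22 = (1.00)(1.00) − (-0.30)(-0.45) = 0.8650
  C_23 = −[(1.00)(-0.45) − (-0.45)(-0.45)] = 0.6525
  C_31 = (-0.45)(-0.10) − (-0.30)(1.00) = 0.3450
  C_32 = −[(1.00)(-0.10) − (-0.30)(-0.45)] = 0.2350
  C_33 = (1.00)(1.00) − (-0.45)(-0.45) = 0.7975
det(I−A) = Σ_j (I−A)_1j·C_1j = (1.00)(0.9550) + (-0.45)(0.4950) + (-0.30)(0.6525) = 0.5365
adj(I−A) = Cᵀ =
  [ 0.9550   0.5850   0.3450]
  [ 0.4950   0.8650   0.2350]
  [ 0.6525   0.6525   0.7975]
(I − A)⁻¹ = adj(I−A) / det(I−A) ≈
  [   1.7801     1.0904     0.6431]
  [   0.9226     1.6123     0.4380]
  [   1.2162     1.2162     1.4865]
First solve x = (I − A)⁻¹ d = adj(I−A)·d / det(I−A); in particular x_3 = (0.6525·145 + 0.6525·55 + 0.7975·40) / 0.5365 = 162.40 / 0.5365 ≈ 302.703.
Intermediate flow from 2 to 3: z_23 = a_23 · x_3 = 0.10 × 162.40 / 0.5365 = 16.24 / 0.5365 ≈ 30.3.

z_23 = 30.3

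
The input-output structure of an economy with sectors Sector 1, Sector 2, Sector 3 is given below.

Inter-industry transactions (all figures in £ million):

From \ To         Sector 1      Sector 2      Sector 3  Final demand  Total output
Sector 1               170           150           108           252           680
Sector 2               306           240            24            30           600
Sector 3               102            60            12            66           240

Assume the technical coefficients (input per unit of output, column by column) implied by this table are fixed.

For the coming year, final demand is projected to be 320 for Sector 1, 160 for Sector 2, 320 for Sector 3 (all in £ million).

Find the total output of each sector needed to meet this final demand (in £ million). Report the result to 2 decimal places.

Technical coefficients a_ij = z_ij / X_j:
  a_11 = 170/680 = 0.25, a_21 = 306/680 = 0.45, a_31 = 102/680 = 0.15
  a_12 = 150/600 = 0.25, a_22 = 240/600 = 0.40, a_32 = 60/600 = 0.10
  a_13 = 108/240 = 0.45, a_23 = 24/240 = 0.10, a_33 = 12/240 = 0.05
I − A =
  [   0.75    -0.25    -0.45]
  [  -0.45     0.60    -0.10]
  [  -0.15    -0.10     0.95]
Cofactors of I−A, C_ij = (−1)^(i+j)·(minor ij) (rows/columns in the sector order above):
  C_11 = (0.60)(0.95) − (-0.10)(-0.10) = 0.5600
  C_12 = −[(-0.45)(0.95) − (-0.10)(-0.15)] = 0.4425
  C_13 = (-0.45)(-0.10) − (0.60)(-0.15) = 0.1350
  C_21 = −[(-0.25)(0.95) − (-0.45)(-0.10)] = 0.2825
  C_22 = (0.75)(0.95) − (-0.45)(-0.15) = 0.6450
  C_23 = −[(0.75)(-0.10) − (-0.25)(-0.15)] = 0.1125
  C_31 = (-0.25)(-0.10) − (-0.45)(0.60) = 0.2950
  C_32 = −[(0.75)(-0.10) − (-0.45)(-0.45)] = 0.2775
  C_33 = (0.75)(0.60) − (-0.25)(-0.45) = 0.3375
det(I−A) = Σ_j (I−A)_1j·C_1j = (0.75)(0.5600) + (-0.25)(0.4425) + (-0.45)(0.1350) = 0.248625
adj(I−A) = Cᵀ =
  [ 0.5600   0.2825   0.2950]
  [ 0.4425   0.6450   0.2775]
  [ 0.1350   0.1125   0.3375]
(I − A)⁻¹ = adj(I−A) / det(I−A) ≈
  [   2.2524     1.1362     1.1865]
  [   1.7798     2.5943     1.1161]
  [   0.5430     0.4525     1.3575]
x = (I − A)⁻¹ d = adj(I−A)·d / det(I−A), with det(I−A) = 0.248625:
  x_1 = (0.5600·320 + 0.2825·160 + 0.2950·320) / 0.248625 = 318.80 / 0.248625 ≈ 1282.25
  x_2 = (0.4425·320 + 0.6450·160 + 0.2775·320) / 0.248625 = 333.60 / 0.248625 ≈ 1341.78
  x_3 = (0.1350·320 + 0.1125·160 + 0.3375·320) / 0.248625 = 169.20 / 0.248625 ≈ 680.54

x_1 = 1282.25, x_2 = 1341.78, x_3 = 680.54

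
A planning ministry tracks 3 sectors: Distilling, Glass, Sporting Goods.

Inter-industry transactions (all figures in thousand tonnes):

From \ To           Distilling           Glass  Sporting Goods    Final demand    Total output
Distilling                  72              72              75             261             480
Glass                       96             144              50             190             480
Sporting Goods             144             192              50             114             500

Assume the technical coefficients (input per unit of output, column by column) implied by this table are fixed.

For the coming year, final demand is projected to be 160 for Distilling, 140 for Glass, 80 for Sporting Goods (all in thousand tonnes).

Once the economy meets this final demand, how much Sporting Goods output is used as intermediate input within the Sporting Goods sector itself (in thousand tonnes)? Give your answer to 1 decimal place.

Technical coefficients a_ij = z_ij / X_j:
  a_11 = 72/480 = 0.15, a_21 = 96/480 = 0.20, a_31 = 144/480 = 0.30
  a_12 = 72/480 = 0.15, a_22 = 144/480 = 0.30, a_32 = 192/480 = 0.40
  a_13 = 75/500 = 0.15, a_23 = 50/500 = 0.10, a_33 = 50/500 = 0.10
I − A =
  [   0.85    -0.15    -0.15]
  [  -0.20     0.70    -0.10]
  [  -0.30    -0.40     0.90]
Cofactors of I−A, C_ij = (−1)^(i+j)·(minor ij) (rows/columns in the sector order above):
  C_11 = (0.70)(0.90) − (-0.10)(-0.40) = 0.5900
  C_12 = −[(-0.20)(0.90) − (-0.10)(-0.30)] = 0.2100
  C_13 = (-0.20)(-0.40) − (0.70)(-0.30) = 0.2900
  C_21 = −[(-0.15)(0.90) − (-0.15)(-0.40)] = 0.1950
  C_22 = (0.85)(0.90) − (-0.15)(-0.30) = 0.7200
  C_23 = −[(0.85)(-0.40) − (-0.15)(-0.30)] = 0.3850
  C_31 = (-0.15)(-0.10) − (-0.15)(0.70) = 0.1200
  C_32 = −[(0.85)(-0.10) − (-0.15)(-0.20)] = 0.1150
  C_33 = (0.85)(0.70) − (-0.15)(-0.20) = 0.5650
det(I−A) = Σ_j (I−A)_1j·C_1j = (0.85)(0.5900) + (-0.15)(0.2100) + (-0.15)(0.2900) = 0.4265
adj(I−A) = Cᵀ =
  [ 0.5900   0.1950   0.1200]
  [ 0.2100   0.7200   0.1150]
  [ 0.2900   0.3850   0.5650]
(I − A)⁻¹ = adj(I−A) / det(I−A) ≈
  [   1.3834     0.4572     0.2814]
  [   0.4924     1.6882     0.2696]
  [   0.6800     0.9027     1.3247]
First solve x = (I − A)⁻¹ d = adj(I−A)·d / det(I−A); in particular x_3 = (0.2900·160 + 0.3850·140 + 0.5650·80) / 0.4265 = 145.50 / 0.4265 ≈ 341.149.
Intermediate flow from 3 to 3: z_33 = a_33 · x_3 = 0.10 × 145.50 / 0.4265 = 14.55 / 0.4265 ≈ 34.1.

z_33 = 34.1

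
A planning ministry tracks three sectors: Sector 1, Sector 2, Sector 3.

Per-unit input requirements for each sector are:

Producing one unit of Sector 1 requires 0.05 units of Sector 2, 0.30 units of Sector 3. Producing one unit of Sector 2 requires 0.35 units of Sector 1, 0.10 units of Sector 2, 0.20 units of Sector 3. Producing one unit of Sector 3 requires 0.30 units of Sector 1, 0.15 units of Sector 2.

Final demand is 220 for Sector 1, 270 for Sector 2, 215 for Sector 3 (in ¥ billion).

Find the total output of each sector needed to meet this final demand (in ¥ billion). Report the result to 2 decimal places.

x_1 = 493.44, x_2 = 401.30, x_3 = 443.29

I − A =
  [   1.00    -0.35    -0.30]
  [  -0.05     0.90    -0.15]
  [  -0.30    -0.20     1.00]
Cofactors of I−A, C_ij = (−1)^(i+j)·(minor ij) (rows/columns in the sector order above):
  C_11 = (0.90)(1.00) − (-0.15)(-0.20) = 0.8700
  C_12 = −[(-0.05)(1.00) − (-0.15)(-0.30)] = 0.0950
  C_13 = (-0.05)(-0.20) − (0.90)(-0.30) = 0.2800
  C_21 = −[(-0.35)(1.00) − (-0.30)(-0.20)] = 0.4100
  C_22 = (1.00)(1.00) − (-0.30)(-0.30) = 0.9100
  C_23 = −[(1.00)(-0.20) − (-0.35)(-0.30)] = 0.3050
  C_31 = (-0.35)(-0.15) − (-0.30)(0.90) = 0.3225
  C_32 = −[(1.00)(-0.15) − (-0.30)(-0.05)] = 0.1650
  C_33 = (1.00)(0.90) − (-0.35)(-0.05) = 0.8825
det(I−A) = Σ_j (I−A)_1j·C_1j = (1.00)(0.8700) + (-0.35)(0.0950) + (-0.30)(0.2800) = 0.75275
adj(I−A) = Cᵀ =
  [ 0.8700   0.4100   0.3225]
  [ 0.0950   0.9100   0.1650]
  [ 0.2800   0.3050   0.8825]
(I − A)⁻¹ = adj(I−A) / det(I−A) ≈
  [   1.1558     0.5447     0.4284]
  [   0.1262     1.2089     0.2192]
  [   0.3720     0.4052     1.1724]
x = (I − A)⁻¹ d = adj(I−A)·d / det(I−A), with det(I−A) = 0.75275:
  x_1 = (0.8700·220 + 0.4100·270 + 0.3225·215) / 0.75275 = 371.4375 / 0.75275 ≈ 493.44
  x_2 = (0.0950·220 + 0.9100·270 + 0.1650·215) / 0.75275 = 302.075 / 0.75275 ≈ 401.30
  x_3 = (0.2800·220 + 0.3050·270 + 0.8825·215) / 0.75275 = 333.6875 / 0.75275 ≈ 443.29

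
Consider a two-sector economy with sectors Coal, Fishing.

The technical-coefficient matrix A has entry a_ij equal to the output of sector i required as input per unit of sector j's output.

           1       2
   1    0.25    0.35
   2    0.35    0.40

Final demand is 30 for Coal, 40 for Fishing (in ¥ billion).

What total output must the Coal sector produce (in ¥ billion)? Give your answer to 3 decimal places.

x_1 = 97.710

I − A =
  [   0.75    -0.35]
  [  -0.35     0.60]
det(I−A) = (0.75)(0.60) − (-0.35)(-0.35) = 0.3275
adj(I−A) = [[0.60, 0.35], [0.35, 0.75]]
(I − A)⁻¹ = adj(I−A) / det(I−A) ≈
  [   1.8321     1.0687]
  [   1.0687     2.2901]
x = (I − A)⁻¹ d = adj(I−A)·d / det(I−A), with det(I−A) = 0.3275:
  x_1 = (0.60·30 + 0.35·40) / 0.3275 = 32.00 / 0.3275 ≈ 97.710
  x_2 = (0.35·30 + 0.75·40) / 0.3275 = 40.50 / 0.3275 ≈ 123.664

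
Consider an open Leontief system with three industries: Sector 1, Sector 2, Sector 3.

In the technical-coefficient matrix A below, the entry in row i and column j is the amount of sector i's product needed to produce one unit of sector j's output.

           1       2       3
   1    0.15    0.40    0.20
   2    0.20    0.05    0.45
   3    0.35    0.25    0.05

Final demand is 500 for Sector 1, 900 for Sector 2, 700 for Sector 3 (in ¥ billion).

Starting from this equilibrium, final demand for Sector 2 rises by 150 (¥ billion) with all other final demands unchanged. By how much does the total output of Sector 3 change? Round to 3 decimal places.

I − A =
  [   0.85    -0.40    -0.20]
  [  -0.20     0.95    -0.45]
  [  -0.35    -0.25     0.95]
Cofactors of I−A, C_ij = (−1)^(i+j)·(minor ij) (rows/columns in the sector order above):
  C_11 = (0.95)(0.95) − (-0.45)(-0.25) = 0.7900
  C_12 = −[(-0.20)(0.95) − (-0.45)(-0.35)] = 0.3475
  C_13 = (-0.20)(-0.25) − (0.95)(-0.35) = 0.3825
  C_21 = −[(-0.40)(0.95) − (-0.20)(-0.25)] = 0.4300
  C_22 = (0.85)(0.95) − (-0.20)(-0.35) = 0.7375
  C_23 = −[(0.85)(-0.25) − (-0.40)(-0.35)] = 0.3525
  C_31 = (-0.40)(-0.45) − (-0.20)(0.95) = 0.3700
  C_32 = −[(0.85)(-0.45) − (-0.20)(-0.20)] = 0.4225
  C_33 = (0.85)(0.95) − (-0.40)(-0.20) = 0.7275
det(I−A) = Σ_j (I−A)_1j·C_1j = (0.85)(0.7900) + (-0.40)(0.3475) + (-0.20)(0.3825) = 0.4560
adj(I−A) = Cᵀ =
  [ 0.7900   0.4300   0.3700]
  [ 0.3475   0.7375   0.4225]
  [ 0.3825   0.3525   0.7275]
(I − A)⁻¹ = adj(I−A) / det(I−A) ≈
  [   1.7325     0.9430     0.8114]
  [   0.7621     1.6173     0.9265]
  [   0.8388     0.7730     1.5954]
Δx = (I − A)⁻¹ Δd with Δd having +150 in the Sector 2 component and 0 elsewhere.
So Δx_3 = L_32 · (+150), where L_32 = adj(I−A)_32 / det(I−A) = 0.3525 / 0.4560.
Δx_3 = 0.3525 × (+150) / 0.4560 = 52.875 / 0.4560 ≈ 115.954.

Δx_3 = 115.954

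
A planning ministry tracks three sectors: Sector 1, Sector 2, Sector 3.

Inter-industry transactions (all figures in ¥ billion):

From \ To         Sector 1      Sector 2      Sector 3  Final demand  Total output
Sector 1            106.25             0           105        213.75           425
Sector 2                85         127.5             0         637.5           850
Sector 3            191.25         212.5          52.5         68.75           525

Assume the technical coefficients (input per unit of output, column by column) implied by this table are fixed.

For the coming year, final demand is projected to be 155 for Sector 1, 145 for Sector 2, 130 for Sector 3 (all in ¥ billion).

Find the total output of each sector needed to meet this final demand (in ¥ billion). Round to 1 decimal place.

x_1 = 303.6, x_2 = 242.0, x_3 = 363.5

Technical coefficients a_ij = z_ij / X_j:
  a_11 = 106.25/425 = 0.25, a_21 = 85/425 = 0.20, a_31 = 191.25/425 = 0.45
  a_12 = 0/850 = 0.00, a_22 = 127.5/850 = 0.15, a_32 = 212.5/850 = 0.25
  a_13 = 105/525 = 0.20, a_23 = 0/525 = 0.00, a_33 = 52.5/525 = 0.10
I − A =
  [   0.75     0.00    -0.20]
  [  -0.20     0.85     0.00]
  [  -0.45    -0.25     0.90]
Cofactors of I−A, C_ij = (−1)^(i+j)·(minor ij) (rows/columns in the sector order above):
  C_11 = (0.85)(0.90) − (0.00)(-0.25) = 0.7650
  C_12 = −[(-0.20)(0.90) − (0.00)(-0.45)] = 0.1800
  C_13 = (-0.20)(-0.25) − (0.85)(-0.45) = 0.4325
  C_21 = −[(0.00)(0.90) − (-0.20)(-0.25)] = 0.0500
  C_22 = (0.75)(0.90) − (-0.20)(-0.45) = 0.5850
  C_23 = −[(0.75)(-0.25) − (0.00)(-0.45)] = 0.1875
  C_31 = (0.00)(0.00) − (-0.20)(0.85) = 0.1700
  C_32 = −[(0.75)(0.00) − (-0.20)(-0.20)] = 0.0400
  C_33 = (0.75)(0.85) − (0.00)(-0.20) = 0.6375
det(I−A) = Σ_j (I−A)_1j·C_1j = (0.75)(0.7650) + (0.00)(0.1800) + (-0.20)(0.4325) = 0.48725
adj(I−A) = Cᵀ =
  [ 0.7650   0.0500   0.1700]
  [ 0.1800   0.5850   0.0400]
  [ 0.4325   0.1875   0.6375]
(I − A)⁻¹ = adj(I−A) / det(I−A) ≈
  [   1.5700     0.1026     0.3489]
  [   0.3694     1.2006     0.0821]
  [   0.8876     0.3848     1.3084]
x = (I − A)⁻¹ d = adj(I−A)·d / det(I−A), with det(I−A) = 0.48725:
  x_1 = (0.7650·155 + 0.0500·145 + 0.1700·130) / 0.48725 = 147.925 / 0.48725 ≈ 303.6
  x_2 = (0.1800·155 + 0.5850·145 + 0.0400·130) / 0.48725 = 117.925 / 0.48725 ≈ 242.0
  x_3 = (0.4325·155 + 0.1875·145 + 0.6375·130) / 0.48725 = 177.10 / 0.48725 ≈ 363.5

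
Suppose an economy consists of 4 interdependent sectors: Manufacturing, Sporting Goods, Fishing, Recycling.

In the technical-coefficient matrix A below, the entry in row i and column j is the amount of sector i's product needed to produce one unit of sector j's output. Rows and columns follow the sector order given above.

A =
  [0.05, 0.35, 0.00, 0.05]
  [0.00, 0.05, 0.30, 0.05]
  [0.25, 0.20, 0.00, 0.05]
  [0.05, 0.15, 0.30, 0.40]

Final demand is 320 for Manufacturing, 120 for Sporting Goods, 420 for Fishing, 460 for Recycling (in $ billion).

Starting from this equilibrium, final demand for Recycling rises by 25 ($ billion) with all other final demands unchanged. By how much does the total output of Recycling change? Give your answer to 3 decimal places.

Δx_R = 44.807

I − A =
  [   0.95    -0.35     0.00    -0.05]
  [   0.00     0.95    -0.30    -0.05]
  [  -0.25    -0.20     1.00    -0.05]
  [  -0.05    -0.15    -0.30     0.60]
Compute the cofactors C_ij = (−1)^(i+j)·(3×3 minor ij) of I−A; the adjugate is their transpose:
adj(I−A) = Cᵀ =
  [ 0.507000   0.215250   0.084750   0.067250]
  [ 0.052000   0.549500   0.184500   0.065500]
  [ 0.143500   0.175875   0.531125   0.070875]
  [ 0.127000   0.243250   0.318750   0.819250]
det(I−A) = Σ_j (I−A)_1j·C_1j = (0.95)(0.507000) + (-0.35)(0.052000) + (0.00)(0.143500) + (-0.05)(0.127000) = 0.4571
(I − A)⁻¹ = adj(I−A) / det(I−A) ≈
  [   1.1092     0.4709     0.1854     0.1471]
  [   0.1138     1.2021     0.4036     0.1433]
  [   0.3139     0.3848     1.1619     0.1551]
  [   0.2778     0.5322     0.6973     1.7923]
Δx = (I − A)⁻¹ Δd with Δd having +25 in the Recycling component and 0 elsewhere.
So Δx_R = L_RR · (+25), where L_RR = adj(I−A)_RR / det(I−A) = 0.819250 / 0.4571.
Δx_R = 0.819250 × (+25) / 0.4571 = 20.48125 / 0.4571 ≈ 44.807.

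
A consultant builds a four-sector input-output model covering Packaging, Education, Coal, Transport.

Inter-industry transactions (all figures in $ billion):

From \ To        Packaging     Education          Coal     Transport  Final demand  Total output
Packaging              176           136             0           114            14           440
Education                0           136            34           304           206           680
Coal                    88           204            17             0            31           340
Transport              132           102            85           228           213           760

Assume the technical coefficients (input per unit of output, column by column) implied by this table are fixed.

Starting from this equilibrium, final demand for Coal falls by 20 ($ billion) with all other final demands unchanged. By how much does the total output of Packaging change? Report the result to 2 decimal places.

Technical coefficients a_ij = z_ij / X_j:
  a_PP = 176/440 = 0.40, a_EP = 0/440 = 0.00, a_CP = 88/440 = 0.20, a_TP = 132/440 = 0.30
  a_PE = 136/680 = 0.20, a_EE = 136/680 = 0.20, a_CE = 204/680 = 0.30, a_TE = 102/680 = 0.15
  a_PC = 0/340 = 0.00, a_EC = 34/340 = 0.10, a_CC = 17/340 = 0.05, a_TC = 85/340 = 0.25
  a_PT = 114/760 = 0.15, a_ET = 304/760 = 0.40, a_CT = 0/760 = 0.00, a_TT = 228/760 = 0.30
I − A =
  [   0.60    -0.20     0.00    -0.15]
  [   0.00     0.80    -0.10    -0.40]
  [  -0.20    -0.30     0.95     0.00]
  [  -0.30    -0.15    -0.25     0.70]
Compute the cofactors C_ij = (−1)^(i+j)·(3×3 minor ij) of I−A; the adjugate is their transpose:
adj(I−A) = Cᵀ =
  [ 0.424000   0.165625   0.066250   0.185500]
  [ 0.148000   0.348750   0.097500   0.231000]
  [ 0.136000   0.145000   0.240000   0.112000]
  [ 0.262000   0.197500   0.135000   0.434000]
det(I−A) = Σ_j (I−A)_1j·C_1j = (0.60)(0.424000) + (-0.20)(0.148000) + (0.00)(0.136000) + (-0.15)(0.262000) = 0.1855
(I − A)⁻¹ = adj(I−A) / det(I−A) ≈
  [   2.2857     0.8929     0.3571     1.0000]
  [   0.7978     1.8801     0.5256     1.2453]
  [   0.7332     0.7817     1.2938     0.6038]
  [   1.4124     1.0647     0.7278     2.3396]
Δx = (I − A)⁻¹ Δd with Δd having -20 in the Coal component and 0 elsewhere.
So Δx_P = L_PC · (-20), where L_PC = adj(I−A)_PC / det(I−A) = 0.066250 / 0.1855.
Δx_P = 0.066250 × (-20) / 0.1855 = -1.325 / 0.1855 ≈ -7.14.

Δx_P = -7.14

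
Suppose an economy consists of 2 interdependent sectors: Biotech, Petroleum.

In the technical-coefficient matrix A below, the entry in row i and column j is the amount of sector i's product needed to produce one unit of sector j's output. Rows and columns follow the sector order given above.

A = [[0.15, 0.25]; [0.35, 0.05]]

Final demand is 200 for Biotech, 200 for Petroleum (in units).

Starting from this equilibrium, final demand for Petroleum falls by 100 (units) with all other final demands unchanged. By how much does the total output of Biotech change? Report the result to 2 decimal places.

Δx_1 = -34.72

I − A =
  [   0.85    -0.25]
  [  -0.35     0.95]
det(I−A) = (0.85)(0.95) − (-0.25)(-0.35) = 0.7200
adj(I−A) = [[0.95, 0.25], [0.35, 0.85]]
(I − A)⁻¹ = adj(I−A) / det(I−A) ≈
  [   1.3194     0.3472]
  [   0.4861     1.1806]
Δx = (I − A)⁻¹ Δd with Δd having -100 in the Petroleum component and 0 elsewhere.
So Δx_1 = L_12 · (-100), where L_12 = adj(I−A)_12 / det(I−A) = 0.25 / 0.7200.
Δx_1 = 0.25 × (-100) / 0.7200 = -25.00 / 0.7200 ≈ -34.72.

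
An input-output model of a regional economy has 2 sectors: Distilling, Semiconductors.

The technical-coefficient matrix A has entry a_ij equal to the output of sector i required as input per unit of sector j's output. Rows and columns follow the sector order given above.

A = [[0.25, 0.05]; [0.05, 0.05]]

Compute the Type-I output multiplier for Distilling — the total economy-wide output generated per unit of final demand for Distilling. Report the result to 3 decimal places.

I − A =
  [   0.75    -0.05]
  [  -0.05     0.95]
det(I−A) = (0.75)(0.95) − (-0.05)(-0.05) = 0.7100
adj(I−A) = [[0.95, 0.05], [0.05, 0.75]]
(I − A)⁻¹ = adj(I−A) / det(I−A) ≈
  [   1.3380     0.0704]
  [   0.0704     1.0563]
The output multiplier for sector j is the column-j sum of the Leontief inverse (I − A)⁻¹ = adj(I−A) / det(I−A).
Column 1 of adj(I−A): (0.95, 0.05); det(I−A) = 0.7100.
m_1 = (0.95 + 0.05) / 0.7100 = 1.00 / 0.7100 ≈ 1.408.

m_1 = 1.408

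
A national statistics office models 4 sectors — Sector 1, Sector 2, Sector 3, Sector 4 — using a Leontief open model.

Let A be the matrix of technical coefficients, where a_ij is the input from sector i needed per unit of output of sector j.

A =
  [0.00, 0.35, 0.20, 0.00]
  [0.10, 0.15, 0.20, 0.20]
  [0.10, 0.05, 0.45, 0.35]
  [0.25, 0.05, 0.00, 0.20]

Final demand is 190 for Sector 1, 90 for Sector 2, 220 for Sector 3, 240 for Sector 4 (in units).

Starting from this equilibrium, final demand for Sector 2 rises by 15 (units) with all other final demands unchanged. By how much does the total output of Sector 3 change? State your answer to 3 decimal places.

Δx_3 = 6.000

I − A =
  [   1.00    -0.35    -0.20     0.00]
  [  -0.10     0.85    -0.20    -0.20]
  [  -0.10    -0.05     0.55    -0.35]
  [  -0.25    -0.05     0.00     0.80]
Compute the cofactors C_ij = (−1)^(i+j)·(3×3 minor ij) of I−A; the adjugate is their transpose:
adj(I−A) = Cᵀ =
  [ 0.357000   0.165500   0.190000   0.124500]
  [ 0.105000   0.406500   0.186000   0.183000]
  [ 0.149625   0.116125   0.624500   0.302250]
  [ 0.118125   0.077125   0.071000   0.413250]
det(I−A) = Σ_j (I−A)_1j·C_1j = (1.00)(0.357000) + (-0.35)(0.105000) + (-0.20)(0.149625) + (0.00)(0.118125) = 0.290325
(I − A)⁻¹ = adj(I−A) / det(I−A) ≈
  [   1.2297     0.5701     0.6544     0.4288]
  [   0.3617     1.4002     0.6407     0.6303]
  [   0.5154     0.4000     2.1510     1.0411]
  [   0.4069     0.2657     0.2446     1.4234]
Δx = (I − A)⁻¹ Δd with Δd having +15 in the Sector 2 component and 0 elsewhere.
So Δx_3 = L_32 · (+15), where L_32 = adj(I−A)_32 / det(I−A) = 0.116125 / 0.290325.
Δx_3 = 0.116125 × (+15) / 0.290325 = 1.741875 / 0.290325 ≈ 6.000.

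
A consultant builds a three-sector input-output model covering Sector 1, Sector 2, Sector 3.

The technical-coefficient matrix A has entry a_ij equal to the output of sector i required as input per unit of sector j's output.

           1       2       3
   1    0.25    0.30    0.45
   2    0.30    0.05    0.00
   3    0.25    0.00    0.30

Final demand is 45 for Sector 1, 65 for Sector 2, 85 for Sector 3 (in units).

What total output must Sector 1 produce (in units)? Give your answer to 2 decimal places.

I − A =
  [   0.75    -0.30    -0.45]
  [  -0.30     0.95     0.00]
  [  -0.25     0.00     0.70]
Cofactors of I−A, C_ij = (−1)^(i+j)·(minor ij) (rows/columns in the sector order above):
  C_11 = (0.95)(0.70) − (0.00)(0.00) = 0.6650
  C_12 = −[(-0.30)(0.70) − (0.00)(-0.25)] = 0.2100
  C_13 = (-0.30)(0.00) − (0.95)(-0.25) = 0.2375
  C_21 = −[(-0.30)(0.70) − (-0.45)(0.00)] = 0.2100
  C_22 = (0.75)(0.70) − (-0.45)(-0.25) = 0.4125
  C_23 = −[(0.75)(0.00) − (-0.30)(-0.25)] = 0.0750
  C_31 = (-0.30)(0.00) − (-0.45)(0.95) = 0.4275
  C_32 = −[(0.75)(0.00) − (-0.45)(-0.30)] = 0.1350
  C_33 = (0.75)(0.95) − (-0.30)(-0.30) = 0.6225
det(I−A) = Σ_j (I−A)_1j·C_1j = (0.75)(0.6650) + (-0.30)(0.2100) + (-0.45)(0.2375) = 0.328875
adj(I−A) = Cᵀ =
  [ 0.6650   0.2100   0.4275]
  [ 0.2100   0.4125   0.1350]
  [ 0.2375   0.0750   0.6225]
(I − A)⁻¹ = adj(I−A) / det(I−A) ≈
  [   2.0220     0.6385     1.2999]
  [   0.6385     1.2543     0.4105]
  [   0.7222     0.2281     1.8928]
x = (I − A)⁻¹ d = adj(I−A)·d / det(I−A), with det(I−A) = 0.328875:
  x_1 = (0.6650·45 + 0.2100·65 + 0.4275·85) / 0.328875 = 79.9125 / 0.328875 ≈ 242.99
  x_2 = (0.2100·45 + 0.4125·65 + 0.1350·85) / 0.328875 = 47.7375 / 0.328875 ≈ 145.15
  x_3 = (0.2375·45 + 0.0750·65 + 0.6225·85) / 0.328875 = 68.475 / 0.328875 ≈ 208.21

x_1 = 242.99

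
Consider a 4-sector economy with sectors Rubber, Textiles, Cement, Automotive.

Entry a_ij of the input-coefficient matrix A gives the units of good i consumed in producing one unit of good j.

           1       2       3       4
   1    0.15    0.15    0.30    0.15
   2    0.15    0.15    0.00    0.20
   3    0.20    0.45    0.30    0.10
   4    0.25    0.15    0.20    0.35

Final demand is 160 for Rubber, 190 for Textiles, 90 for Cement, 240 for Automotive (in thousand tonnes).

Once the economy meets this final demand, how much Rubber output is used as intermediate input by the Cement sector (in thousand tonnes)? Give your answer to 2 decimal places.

I − A =
  [   0.85    -0.15    -0.30    -0.15]
  [  -0.15     0.85     0.00    -0.20]
  [  -0.20    -0.45     0.70    -0.10]
  [  -0.25    -0.15    -0.20     0.65]
Compute the cofactors C_ij = (−1)^(i+j)·(3×3 minor ij) of I−A; the adjugate is their transpose:
adj(I−A) = Cᵀ =
  [ 0.330750   0.186750   0.188250   0.162750]
  [ 0.108250   0.291000   0.082750   0.127250]
  [ 0.194375   0.272250   0.386750   0.188125]
  [ 0.212000   0.222750   0.210500   0.418750]
det(I−A) = Σ_j (I−A)_1j·C_1j = (0.85)(0.330750) + (-0.15)(0.108250) + (-0.30)(0.194375) + (-0.15)(0.212000) = 0.1747875
(I − A)⁻¹ = adj(I−A) / det(I−A) ≈
  [   1.8923     1.0684     1.0770     0.9311]
  [   0.6193     1.6649     0.4734     0.7280]
  [   1.1121     1.5576     2.2127     1.0763]
  [   1.2129     1.2744     1.2043     2.3958]
First solve x = (I − A)⁻¹ d = adj(I−A)·d / det(I−A); in particular x_3 = (0.194375·160 + 0.272250·190 + 0.386750·90 + 0.188125·240) / 0.1747875 = 162.785 / 0.1747875 ≈ 931.3309.
Intermediate flow from 1 to 3: z_13 = a_13 · x_3 = 0.30 × 162.785 / 0.1747875 = 48.8355 / 0.1747875 ≈ 279.40.

z_13 = 279.40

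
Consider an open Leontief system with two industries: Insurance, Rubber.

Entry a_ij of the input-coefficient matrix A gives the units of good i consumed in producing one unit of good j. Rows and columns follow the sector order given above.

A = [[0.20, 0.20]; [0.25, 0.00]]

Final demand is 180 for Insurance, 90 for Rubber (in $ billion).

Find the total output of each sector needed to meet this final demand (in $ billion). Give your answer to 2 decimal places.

I − A =
  [   0.80    -0.20]
  [  -0.25     1.00]
det(I−A) = (0.80)(1.00) − (-0.20)(-0.25) = 0.7500
adj(I−A) = [[1.00, 0.20], [0.25, 0.80]]
(I − A)⁻¹ = adj(I−A) / det(I−A) ≈
  [   1.3333     0.2667]
  [   0.3333     1.0667]
x = (I − A)⁻¹ d = adj(I−A)·d / det(I−A), with det(I−A) = 0.7500:
  x_1 = (1.00·180 + 0.20·90) / 0.7500 = 198.00 / 0.7500 = 264.00
  x_2 = (0.25·180 + 0.80·90) / 0.7500 = 117.00 / 0.7500 = 156.00

x_1 = 264.00, x_2 = 156.00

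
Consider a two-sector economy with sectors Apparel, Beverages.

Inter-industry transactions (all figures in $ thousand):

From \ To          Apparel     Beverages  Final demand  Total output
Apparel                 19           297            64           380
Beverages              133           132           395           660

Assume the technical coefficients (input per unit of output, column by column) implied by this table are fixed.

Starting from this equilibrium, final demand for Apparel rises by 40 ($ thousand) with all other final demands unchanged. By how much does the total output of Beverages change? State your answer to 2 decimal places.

Technical coefficients a_ij = z_ij / X_j:
  a_11 = 19/380 = 0.05, a_21 = 133/380 = 0.35
  a_12 = 297/660 = 0.45, a_22 = 132/660 = 0.20
I − A =
  [   0.95    -0.45]
  [  -0.35     0.80]
det(I−A) = (0.95)(0.80) − (-0.45)(-0.35) = 0.6025
adj(I−A) = [[0.80, 0.45], [0.35, 0.95]]
(I − A)⁻¹ = adj(I−A) / det(I−A) ≈
  [   1.3278     0.7469]
  [   0.5809     1.5768]
Δx = (I − A)⁻¹ Δd with Δd having +40 in the Apparel component and 0 elsewhere.
So Δx_2 = L_21 · (+40), where L_21 = adj(I−A)_21 / det(I−A) = 0.35 / 0.6025.
Δx_2 = 0.35 × (+40) / 0.6025 = 14.00 / 0.6025 ≈ 23.24.

Δx_2 = 23.24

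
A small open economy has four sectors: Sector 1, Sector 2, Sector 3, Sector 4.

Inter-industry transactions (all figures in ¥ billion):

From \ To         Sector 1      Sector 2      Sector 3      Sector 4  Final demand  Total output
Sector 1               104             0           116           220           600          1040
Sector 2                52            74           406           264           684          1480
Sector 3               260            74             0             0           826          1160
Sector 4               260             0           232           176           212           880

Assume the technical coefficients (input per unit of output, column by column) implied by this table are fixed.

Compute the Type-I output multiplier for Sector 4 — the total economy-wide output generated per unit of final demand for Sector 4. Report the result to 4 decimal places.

Technical coefficients a_ij = z_ij / X_j:
  a_11 = 104/1040 = 0.10, a_21 = 52/1040 = 0.05, a_31 = 260/1040 = 0.25, a_41 = 260/1040 = 0.25
  a_12 = 0/1480 = 0.00, a_22 = 74/1480 = 0.05, a_32 = 74/1480 = 0.05, a_42 = 0/1480 = 0.00
  a_13 = 116/1160 = 0.10, a_23 = 406/1160 = 0.35, a_33 = 0/1160 = 0.00, a_43 = 232/1160 = 0.20
  a_14 = 220/880 = 0.25, a_24 = 264/880 = 0.30, a_34 = 0/880 = 0.00, a_44 = 176/880 = 0.20
I − A =
  [   0.90     0.00    -0.10    -0.25]
  [  -0.05     0.95    -0.35    -0.30]
  [  -0.25    -0.05     1.00     0.00]
  [  -0.25     0.00    -0.20     0.80]
Compute the cofactors C_ij = (−1)^(i+j)·(3×3 minor ij) of I−A; the adjugate is their transpose:
adj(I−A) = Cᵀ =
  [ 0.743000   0.006500   0.123500   0.234625]
  [ 0.200000   0.625000   0.298125   0.296875]
  [ 0.195750   0.032875   0.624625   0.073500]
  [ 0.281125   0.010250   0.194750   0.815250]
det(I−A) = Σ_j (I−A)_1j·C_1j = (0.90)(0.743000) + (0.00)(0.200000) + (-0.10)(0.195750) + (-0.25)(0.281125) = 0.57884375
(I − A)⁻¹ = adj(I−A) / det(I−A) ≈
  [   1.28359     0.01123     0.21336     0.40533]
  [   0.34552     1.07974     0.51504     0.51288]
  [   0.33817     0.05679     1.07909     0.12698]
  [   0.48567     0.01771     0.33645     1.40841]
The output multiplier for sector j is the column-j sum of the Leontief inverse (I − A)⁻¹ = adj(I−A) / det(I−A).
Column 4 of adj(I−A): (0.234625, 0.296875, 0.073500, 0.815250); det(I−A) = 0.57884375.
m_4 = (0.234625 + 0.296875 + 0.073500 + 0.815250) / 0.57884375 = 1.42025 / 0.57884375 ≈ 2.4536.

m_4 = 2.4536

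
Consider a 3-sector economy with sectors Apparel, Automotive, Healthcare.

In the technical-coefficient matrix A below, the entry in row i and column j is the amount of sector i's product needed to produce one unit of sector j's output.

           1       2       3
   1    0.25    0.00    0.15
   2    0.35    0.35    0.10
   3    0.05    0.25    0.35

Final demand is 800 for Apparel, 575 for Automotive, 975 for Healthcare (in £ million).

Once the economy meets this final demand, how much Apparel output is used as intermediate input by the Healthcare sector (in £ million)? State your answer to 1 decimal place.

I − A =
  [   0.75     0.00    -0.15]
  [  -0.35     0.65    -0.10]
  [  -0.05    -0.25     0.65]
Cofactors of I−A, C_ij = (−1)^(i+j)·(minor ij) (rows/columns in the sector order above):
  C_11 = (0.65)(0.65) − (-0.10)(-0.25) = 0.3975
  C_12 = −[(-0.35)(0.65) − (-0.10)(-0.05)] = 0.2325
  C_13 = (-0.35)(-0.25) − (0.65)(-0.05) = 0.1200
  C_21 = −[(0.00)(0.65) − (-0.15)(-0.25)] = 0.0375
  C_22 = (0.75)(0.65) − (-0.15)(-0.05) = 0.4800
  C_23 = −[(0.75)(-0.25) − (0.00)(-0.05)] = 0.1875
  C_31 = (0.00)(-0.10) − (-0.15)(0.65) = 0.0975
  C_32 = −[(0.75)(-0.10) − (-0.15)(-0.35)] = 0.1275
  C_33 = (0.75)(0.65) − (0.00)(-0.35) = 0.4875
det(I−A) = Σ_j (I−A)_1j·C_1j = (0.75)(0.3975) + (0.00)(0.2325) + (-0.15)(0.1200) = 0.280125
adj(I−A) = Cᵀ =
  [ 0.3975   0.0375   0.0975]
  [ 0.2325   0.4800   0.1275]
  [ 0.1200   0.1875   0.4875]
(I − A)⁻¹ = adj(I−A) / det(I−A) ≈
  [   1.4190     0.1339     0.3481]
  [   0.8300     1.7135     0.4552]
  [   0.4284     0.6693     1.7403]
First solve x = (I − A)⁻¹ d = adj(I−A)·d / det(I−A); in particular x_3 = (0.1200·800 + 0.1875·575 + 0.4875·975) / 0.280125 = 679.125 / 0.280125 ≈ 2424.364.
Intermediate flow from 1 to 3: z_13 = a_13 · x_3 = 0.15 × 679.125 / 0.280125 = 101.86875 / 0.280125 ≈ 363.7.

z_13 = 363.7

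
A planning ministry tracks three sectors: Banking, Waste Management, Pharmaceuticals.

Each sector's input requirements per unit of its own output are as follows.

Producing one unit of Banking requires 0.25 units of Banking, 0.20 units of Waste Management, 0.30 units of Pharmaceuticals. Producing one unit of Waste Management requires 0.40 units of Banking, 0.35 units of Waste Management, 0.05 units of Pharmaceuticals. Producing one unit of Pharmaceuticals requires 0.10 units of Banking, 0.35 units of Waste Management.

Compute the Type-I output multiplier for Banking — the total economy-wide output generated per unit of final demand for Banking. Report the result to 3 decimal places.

I − A =
  [   0.75    -0.40    -0.10]
  [  -0.20     0.65    -0.35]
  [  -0.30    -0.05     1.00]
Cofactors of I−A, C_ij = (−1)^(i+j)·(minor ij) (rows/columns in the sector order above):
  C_11 = (0.65)(1.00) − (-0.35)(-0.05) = 0.6325
  C_12 = −[(-0.20)(1.00) − (-0.35)(-0.30)] = 0.3050
  C_13 = (-0.20)(-0.05) − (0.65)(-0.30) = 0.2050
  C_21 = −[(-0.40)(1.00) − (-0.10)(-0.05)] = 0.4050
  C_22 = (0.75)(1.00) − (-0.10)(-0.30) = 0.7200
  C_23 = −[(0.75)(-0.05) − (-0.40)(-0.30)] = 0.1575
  C_31 = (-0.40)(-0.35) − (-0.10)(0.65) = 0.2050
  C_32 = −[(0.75)(-0.35) − (-0.10)(-0.20)] = 0.2825
  C_33 = (0.75)(0.65) − (-0.40)(-0.20) = 0.4075
det(I−A) = Σ_j (I−A)_1j·C_1j = (0.75)(0.6325) + (-0.40)(0.3050) + (-0.10)(0.2050) = 0.331875
adj(I−A) = Cᵀ =
  [ 0.6325   0.4050   0.2050]
  [ 0.3050   0.7200   0.2825]
  [ 0.2050   0.1575   0.4075]
(I − A)⁻¹ = adj(I−A) / det(I−A) ≈
  [   1.9058     1.2203     0.6177]
  [   0.9190     2.1695     0.8512]
  [   0.6177     0.4746     1.2279]
The output multiplier for sector j is the column-j sum of the Leontief inverse (I − A)⁻¹ = adj(I−A) / det(I−A).
Column 1 of adj(I−A): (0.6325, 0.3050, 0.2050); det(I−A) = 0.331875.
m_1 = (0.6325 + 0.3050 + 0.2050) / 0.331875 = 1.1425 / 0.331875 ≈ 3.443.

m_1 = 3.443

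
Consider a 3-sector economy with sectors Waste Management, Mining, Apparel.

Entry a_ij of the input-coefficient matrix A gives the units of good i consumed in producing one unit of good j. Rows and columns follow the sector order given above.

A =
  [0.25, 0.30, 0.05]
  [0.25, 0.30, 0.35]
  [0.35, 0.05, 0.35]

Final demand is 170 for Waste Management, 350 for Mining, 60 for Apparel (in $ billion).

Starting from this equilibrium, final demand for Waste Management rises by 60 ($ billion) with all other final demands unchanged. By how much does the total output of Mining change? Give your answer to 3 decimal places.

I − A =
  [   0.75    -0.30    -0.05]
  [  -0.25     0.70    -0.35]
  [  -0.35    -0.05     0.65]
Cofactors of I−A, C_ij = (−1)^(i+j)·(minor ij) (rows/columns in the sector order above):
  C_11 = (0.70)(0.65) − (-0.35)(-0.05) = 0.4375
  C_12 = −[(-0.25)(0.65) − (-0.35)(-0.35)] = 0.2850
  C_13 = (-0.25)(-0.05) − (0.70)(-0.35) = 0.2575
  C_21 = −[(-0.30)(0.65) − (-0.05)(-0.05)] = 0.1975
  C_22 = (0.75)(0.65) − (-0.05)(-0.35) = 0.4700
  C_23 = −[(0.75)(-0.05) − (-0.30)(-0.35)] = 0.1425
  C_31 = (-0.30)(-0.35) − (-0.05)(0.70) = 0.1400
  C_32 = −[(0.75)(-0.35) − (-0.05)(-0.25)] = 0.2750
  C_33 = (0.75)(0.70) − (-0.30)(-0.25) = 0.4500
det(I−A) = Σ_j (I−A)_1j·C_1j = (0.75)(0.4375) + (-0.30)(0.2850) + (-0.05)(0.2575) = 0.22975
adj(I−A) = Cᵀ =
  [ 0.4375   0.1975   0.1400]
  [ 0.2850   0.4700   0.2750]
  [ 0.2575   0.1425   0.4500]
(I − A)⁻¹ = adj(I−A) / det(I−A) ≈
  [   1.9042     0.8596     0.6094]
  [   1.2405     2.0457     1.1970]
  [   1.1208     0.6202     1.9587]
Δx = (I − A)⁻¹ Δd with Δd having +60 in the Waste Management component and 0 elsewhere.
So Δx_M = L_MW · (+60), where L_MW = adj(I−A)_MW / det(I−A) = 0.2850 / 0.22975.
Δx_M = 0.2850 × (+60) / 0.22975 = 17.10 / 0.22975 ≈ 74.429.

Δx_M = 74.429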